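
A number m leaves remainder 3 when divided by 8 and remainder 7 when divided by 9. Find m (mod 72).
M = 8 × 9 = 72. M₁ = 9, y₁ ≡ 1 (mod 8). M₂ = 8, y₂ ≡ 8 (mod 9). m = 3×9×1 + 7×8×8 ≡ 43 (mod 72)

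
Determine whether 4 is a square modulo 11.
By Euler's criterion: 4^{5} ≡ 1 mod 11. Since this equals 1, 4 is a QR.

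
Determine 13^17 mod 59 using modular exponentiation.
By repeated squaring mod 59: 13^{1}≡13, 13^{2}≡51, 13^{4}≡5, 13^{8}≡25, 13^{16}≡35. Then 13^{17} = 13^{16+1} ≡ 35 × 13 ≡ 42 mod 59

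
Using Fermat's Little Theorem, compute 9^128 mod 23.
By Fermat: 9^{22} ≡ 1 (mod 23). 128 = 5×22 + 18. So 9^{128} ≡ 9^{18} ≡ 4 (mod 23)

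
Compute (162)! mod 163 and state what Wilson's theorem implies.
(162)! mod 163 = 162. Since this equals -1 (mod 163), Wilson confirms 163 is prime.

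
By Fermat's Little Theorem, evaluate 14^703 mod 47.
By Fermat: 14^{46} ≡ 1 mod 47. 703 ≡ 13 mod 46. So 14^{703} ≡ 14^{13} ≡ 21 mod 47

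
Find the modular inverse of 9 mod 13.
Since 13 is prime, by Fermat 9^(-1) ≡ 9^{11} ≡ 3 (mod 13). Verify: 9 × 3 = 27 ≡ 1 (mod 13)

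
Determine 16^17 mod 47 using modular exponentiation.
By repeated squaring (mod 47): 16^{1}≡16, 16^{2}≡21, 16^{4}≡18, 16^{8}≡42, 16^{16}≡25. Then 16^{17} = 16^{16+1} ≡ 25 × 16 ≡ 24 (mod 47)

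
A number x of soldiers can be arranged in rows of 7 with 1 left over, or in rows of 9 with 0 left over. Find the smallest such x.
M = 7 × 9 = 63. M₁ = 9, y₁ ≡ 4 mod 7. M₂ = 7, y₂ ≡ 4 mod 9. x = 1×9×4 + 0×7×4 ≡ 36 mod 63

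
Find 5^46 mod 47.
Using Fermat: 5^{46} ≡ 1 mod 47. 46 ≡ 0 mod 46. So 5^{46} ≡ 5^{0} ≡ 1 mod 47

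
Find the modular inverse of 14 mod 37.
Since 37 is prime, by Fermat 14^(-1) ≡ 14^{35} ≡ 8 (mod 37). Verify: 14 × 8 = 112 ≡ 1 (mod 37)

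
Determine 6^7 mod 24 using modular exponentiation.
By repeated squaring (mod 24): 6^{1}≡6, 6^{2}≡12, 6^{4}≡0. Then 6^{7} = 6^{4+2+1} ≡ 0 × 12 × 6 ≡ 0 (mod 24)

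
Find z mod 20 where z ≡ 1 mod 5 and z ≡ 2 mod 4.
M = 5 × 4 = 20. M₁ = 4, y₁ ≡ 4 mod 5. M₂ = 5, y₂ ≡ 1 mod 4. z = 1×4×4 + 2×5×1 ≡ 6 mod 20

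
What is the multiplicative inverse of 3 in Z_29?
Since 29 is prime, by Fermat 3^(-1) ≡ 3^{27} ≡ 10 mod 29. Verify: 3 × 10 = 30 ≡ 1 mod 29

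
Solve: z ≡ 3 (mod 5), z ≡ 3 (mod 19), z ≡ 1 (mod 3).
M = 5 × 19 × 3 = 285. M₁ = 57, y₁ ≡ 3 (mod 5). M₂ = 15, y₂ ≡ 14 (mod 19). M₃ = 95, y₃ ≡ 2 (mod 3). z = 3×57×3 + 3×15×14 + 1×95×2 ≡ 193 (mod 285)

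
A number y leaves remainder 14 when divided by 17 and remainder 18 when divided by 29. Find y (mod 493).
M = 17 × 29 = 493. M₁ = 29, y₁ ≡ 10 (mod 17). M₂ = 17, y₂ ≡ 12 (mod 29). y = 14×29×10 + 18×17×12 ≡ 337 (mod 493)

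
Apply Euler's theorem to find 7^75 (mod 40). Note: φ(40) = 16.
By Euler: 7^{16} ≡ 1 (mod 40) since gcd(7, 40) = 1. 75 = 4×16 + 11. So 7^{75} ≡ 7^{11} ≡ 23 (mod 40)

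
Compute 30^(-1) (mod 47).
Since 47 is prime, by Fermat 30^(-1) ≡ 30^{45} ≡ 11 (mod 47). Verify: 30 × 11 = 330 ≡ 1 (mod 47)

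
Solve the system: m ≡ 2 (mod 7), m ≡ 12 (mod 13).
M = 7 × 13 = 91. M₁ = 13, y₁ ≡ 6 (mod 7). M₂ = 7, y₂ ≡ 2 (mod 13). m = 2×13×6 + 12×7×2 ≡ 51 (mod 91)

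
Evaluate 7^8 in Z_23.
By repeated squaring (mod 23): 7^{1}≡7, 7^{2}≡3, 7^{4}≡9, 7^{8}≡12. So 7^{8} ≡ 12 (mod 23)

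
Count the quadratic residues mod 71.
The squaring map on Z_71* is 2-to-1, so there are (70)/2 = 35 QRs.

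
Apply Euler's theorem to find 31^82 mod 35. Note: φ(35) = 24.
By Euler: 31^{24} ≡ 1 mod 35 since gcd(31, 35) = 1. 82 = 3×24 + 10. So 31^{82} ≡ 31^{10} ≡ 11 mod 35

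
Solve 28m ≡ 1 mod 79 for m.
Since 79 is prime, by Fermat 28^(-1) ≡ 28^{77} ≡ 48 mod 79. Verify: 28 × 48 = 1344 ≡ 1 mod 79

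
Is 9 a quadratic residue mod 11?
By Euler's criterion: 9^{5} ≡ 1 mod 11. Since this equals 1, 9 is a QR.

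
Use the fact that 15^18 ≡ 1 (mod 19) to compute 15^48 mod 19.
By Fermat: 15^{18} ≡ 1 (mod 19). 48 = 2×18 + 12. So 15^{48} ≡ 15^{12} ≡ 7 (mod 19)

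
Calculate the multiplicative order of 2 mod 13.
Powers of 2 mod 13: 2^1≡2, 2^2≡4, 2^3≡8, 2^4≡3, 2^5≡6, 2^6≡12, 2^7≡11, 2^8≡9, 2^9≡5, 2^10≡10, 2^11≡7, 2^12≡1. ord_13(2) = 12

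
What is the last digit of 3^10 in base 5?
Using Fermat: 3^{4} ≡ 1 (mod 5). 10 ≡ 2 (mod 4). So 3^{10} ≡ 3^{2} ≡ 4 (mod 5)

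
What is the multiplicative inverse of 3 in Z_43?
Since 43 is prime, by Fermat 3^(-1) ≡ 3^{41} ≡ 29 mod 43. Verify: 3 × 29 = 87 ≡ 1 mod 43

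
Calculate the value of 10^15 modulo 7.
Using Fermat: 10^{6} ≡ 1 (mod 7). 15 ≡ 3 (mod 6). So 10^{15} ≡ 10^{3} ≡ 6 (mod 7)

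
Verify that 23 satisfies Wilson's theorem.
(22)! mod 23 = 22. Since this equals -1 mod 23, Wilson confirms 23 is prime.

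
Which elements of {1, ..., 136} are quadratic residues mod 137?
QRs mod 137: {1, 2, 4, 7, 8, 9, 11, 14, 15, 16, 17, 18, 19, 22, 25, 28, 30, 32, 34, 36, 37, 38, 39, 44, 49, 50, 56, 59, 60, 61, 63, 64, 65, 68, 69, 72, 73, 74, 76, 77, 78, 81, 87, 88, 93, 98, 99, 100, 101, 103, 105, 107, 109, 112, 115, 118, 119, 120, 121, 122, 123, 126, 128, 129, 130, 133, 135, 136}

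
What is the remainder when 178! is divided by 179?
By Wilson's theorem, (178)! ≡ -1 ≡ 178 (mod 179)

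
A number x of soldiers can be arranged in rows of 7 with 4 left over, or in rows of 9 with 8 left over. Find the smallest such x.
M = 7 × 9 = 63. M₁ = 9, y₁ ≡ 4 mod 7. M₂ = 7, y₂ ≡ 4 mod 9. x = 4×9×4 + 8×7×4 ≡ 53 mod 63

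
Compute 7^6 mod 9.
By repeated squaring mod 9: 7^{1}≡7, 7^{2}≡4, 7^{4}≡7. Then 7^{6} = 7^{4+2} ≡ 7 × 4 ≡ 1 mod 9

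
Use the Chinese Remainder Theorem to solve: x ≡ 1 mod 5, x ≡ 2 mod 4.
M = 5 × 4 = 20. M₁ = 4, y₁ ≡ 4 mod 5. M₂ = 5, y₂ ≡ 1 mod 4. x = 1×4×4 + 2×5×1 ≡ 6 mod 20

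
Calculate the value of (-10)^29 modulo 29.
Using Fermat: (-10)^{28} ≡ 1 mod 29. 29 ≡ 1 mod 28. So (-10)^{29} ≡ (-10)^{1} ≡ 19 mod 29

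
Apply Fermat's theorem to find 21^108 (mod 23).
By Fermat: 21^{22} ≡ 1 (mod 23). 108 = 4×22 + 20. So 21^{108} ≡ 21^{20} ≡ 6 (mod 23)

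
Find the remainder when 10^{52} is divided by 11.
By Fermat: 10^{10} ≡ 1 mod 11. 52 = 5×10 + 2. So 10^{52} ≡ 10^{2} ≡ 1 mod 11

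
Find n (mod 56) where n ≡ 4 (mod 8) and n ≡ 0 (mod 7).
M = 8 × 7 = 56. M₁ = 7, y₁ ≡ 7 (mod 8). M₂ = 8, y₂ ≡ 1 (mod 7). n = 4×7×7 + 0×8×1 ≡ 28 (mod 56)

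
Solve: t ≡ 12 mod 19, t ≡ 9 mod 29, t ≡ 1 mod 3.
M = 19 × 29 × 3 = 1653. M₁ = 87, y₁ ≡ 7 mod 19. M₂ = 57, y₂ ≡ 28 mod 29. M₃ = 551, y₃ ≡ 2 mod 3. t = 12×87×7 + 9×57×28 + 1×551×2 ≡ 1285 mod 1653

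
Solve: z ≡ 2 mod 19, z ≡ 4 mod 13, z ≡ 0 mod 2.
M = 19 × 13 × 2 = 494. M₁ = 26, y₁ ≡ 11 mod 19. M₂ = 38, y₂ ≡ 12 mod 13. M₃ = 247, y₃ ≡ 1 mod 2. z = 2×26×11 + 4×38×12 + 0×247×1 ≡ 420 mod 494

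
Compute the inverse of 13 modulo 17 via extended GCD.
Extended GCD: 13(4) + 17(-3) = 1. So 13^(-1) ≡ 4 (mod 17). Verify: 13 × 4 = 52 ≡ 1 (mod 17)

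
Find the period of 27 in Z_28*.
Powers of 27 mod 28: 27^1≡27, 27^2≡1. So the order of 27 is 2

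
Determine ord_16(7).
Powers of 7 mod 16: 7^1≡7, 7^2≡1. ord_16(7) = 2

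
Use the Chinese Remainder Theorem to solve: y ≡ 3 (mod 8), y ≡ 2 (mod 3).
M = 8 × 3 = 24. M₁ = 3, y₁ ≡ 3 (mod 8). M₂ = 8, y₂ ≡ 2 (mod 3). y = 3×3×3 + 2×8×2 ≡ 11 (mod 24)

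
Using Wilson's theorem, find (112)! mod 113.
By Wilson's theorem, (112)! ≡ -1 ≡ 112 (mod 113)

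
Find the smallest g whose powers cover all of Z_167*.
g = 5. Powers: [5, 25, 125, 124, 119, 94, 136, 12, 60, ...] generates all 166 non-zero residues.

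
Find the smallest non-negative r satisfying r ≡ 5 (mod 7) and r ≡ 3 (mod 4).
M = 7 × 4 = 28. M₁ = 4, y₁ ≡ 2 (mod 7). M₂ = 7, y₂ ≡ 3 (mod 4). r = 5×4×2 + 3×7×3 ≡ 19 (mod 28)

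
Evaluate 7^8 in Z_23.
By repeated squaring mod 23: 7^{1}≡7, 7^{2}≡3, 7^{4}≡9, 7^{8}≡12. So 7^{8} ≡ 12 mod 23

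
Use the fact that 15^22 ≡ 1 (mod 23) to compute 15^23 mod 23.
By Fermat: 15^{22} ≡ 1 (mod 23). So 15^{23} = 15^{22} · 15^{1} ≡ 15^{1} ≡ 15 (mod 23)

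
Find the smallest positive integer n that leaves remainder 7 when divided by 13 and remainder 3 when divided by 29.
M = 13 × 29 = 377. M₁ = 29, y₁ ≡ 9 mod 13. M₂ = 13, y₂ ≡ 9 mod 29. n = 7×29×9 + 3×13×9 ≡ 293 mod 377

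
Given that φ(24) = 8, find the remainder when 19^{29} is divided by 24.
By Euler: 19^{8} ≡ 1 (mod 24) since gcd(19, 24) = 1. 29 = 3×8 + 5. So 19^{29} ≡ 19^{5} ≡ 19 (mod 24)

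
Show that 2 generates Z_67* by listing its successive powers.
2^1, 2^2, ..., 2^{66} mod 67: [2, 4, 8, 16, 32, 64, 61, 55, 43, 19, 38, 9, 18, 36, 5, 10, 20, 40, 13, 26, 52, 37, 7, 14, 28, 56, 45, 23, 46, 25, 50, 33, 66, 65, 63, 59, 51, 35, 3, 6, 12, 24, 48, 29, 58, 49, 31, 62, 57, 47, 27, 54, 41, 15, 30, 60, 53, 39, 11, 22, 44, 21, 42, 17, 34, 1]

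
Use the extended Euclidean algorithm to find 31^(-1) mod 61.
Extended GCD: 31(2) + 61(-1) = 1. So 31^(-1) ≡ 2 (mod 61). Verify: 31 × 2 = 62 ≡ 1 (mod 61)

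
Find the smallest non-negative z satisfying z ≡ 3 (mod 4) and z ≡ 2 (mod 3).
M = 4 × 3 = 12. M₁ = 3, y₁ ≡ 3 (mod 4). M₂ = 4, y₂ ≡ 1 (mod 3). z = 3×3×3 + 2×4×1 ≡ 11 (mod 12)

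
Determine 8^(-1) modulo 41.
Since 41 is prime, by Fermat 8^(-1) ≡ 8^{39} ≡ 36 (mod 41). Verify: 8 × 36 = 288 ≡ 1 (mod 41)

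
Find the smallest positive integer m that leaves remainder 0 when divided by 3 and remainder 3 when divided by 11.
M = 3 × 11 = 33. M₁ = 11, y₁ ≡ 2 mod 3. M₂ = 3, y₂ ≡ 4 mod 11. m = 0×11×2 + 3×3×4 ≡ 3 mod 33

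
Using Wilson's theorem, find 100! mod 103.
(102)! = (100)! × (101) × (102) ≡ -1 (mod 103). So (100)! ≡ -1 × [(102)(101)]^(-1) ≡ 51 (mod 103)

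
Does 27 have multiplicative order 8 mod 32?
Powers of 27 mod 32: 27^1≡27, 27^2≡25, 27^3≡3, 27^4≡17, 27^5≡11, 27^6≡9, 27^7≡19, 27^8≡1. First k with 27^k≡1 is k=8. Yes, ord_32(27) = 8.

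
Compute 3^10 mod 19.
By repeated squaring (mod 19): 3^{1}≡3, 3^{2}≡9, 3^{4}≡5, 3^{8}≡6. Then 3^{10} = 3^{8+2} ≡ 6 × 9 ≡ 16 (mod 19)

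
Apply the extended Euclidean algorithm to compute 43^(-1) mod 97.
Extended GCD: 43(-9) + 97(4) = 1. So 43^(-1) ≡ -9 ≡ 88 (mod 97). Verify: 43 × 88 = 3784 ≡ 1 (mod 97)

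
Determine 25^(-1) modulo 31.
Since 31 is prime, by Fermat 25^(-1) ≡ 25^{29} ≡ 5 mod 31. Verify: 25 × 5 = 125 ≡ 1 mod 31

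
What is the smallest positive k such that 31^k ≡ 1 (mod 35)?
Powers of 31 mod 35: 31^1≡31, 31^2≡16, 31^3≡6, 31^4≡11, 31^5≡26, 31^6≡1. Order = 6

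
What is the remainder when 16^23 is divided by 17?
Using Fermat: 16^{16} ≡ 1 (mod 17). 23 ≡ 7 (mod 16). So 16^{23} ≡ 16^{7} ≡ 16 (mod 17)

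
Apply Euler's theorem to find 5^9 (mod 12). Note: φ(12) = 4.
By Euler: 5^{4} ≡ 1 (mod 12) since gcd(5, 12) = 1. 9 = 2×4 + 1. So 5^{9} ≡ 5^{1} ≡ 5 (mod 12)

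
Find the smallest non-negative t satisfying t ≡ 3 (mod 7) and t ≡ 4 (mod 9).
M = 7 × 9 = 63. M₁ = 9, y₁ ≡ 4 (mod 7). M₂ = 7, y₂ ≡ 4 (mod 9). t = 3×9×4 + 4×7×4 ≡ 31 (mod 63)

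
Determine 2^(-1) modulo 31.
Since 31 is prime, by Fermat 2^(-1) ≡ 2^{29} ≡ 16 (mod 31). Verify: 2 × 16 = 32 ≡ 1 (mod 31)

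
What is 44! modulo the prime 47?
(46)! = (44)! × (45) × (46) ≡ -1 mod 47. So (44)! ≡ -1 × [(46)(45)]^(-1) ≡ 23 mod 47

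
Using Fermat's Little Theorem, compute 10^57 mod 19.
By Fermat: 10^{18} ≡ 1 (mod 19). 57 = 3×18 + 3. So 10^{57} ≡ 10^{3} ≡ 12 (mod 19)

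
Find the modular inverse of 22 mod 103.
Since 103 is prime, by Fermat 22^(-1) ≡ 22^{101} ≡ 89 (mod 103). Verify: 22 × 89 = 1958 ≡ 1 (mod 103)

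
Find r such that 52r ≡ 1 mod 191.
Since 191 is prime, by Fermat 52^(-1) ≡ 52^{189} ≡ 180 mod 191. Verify: 52 × 180 = 9360 ≡ 1 mod 191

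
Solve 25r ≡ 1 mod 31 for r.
Since 31 is prime, by Fermat 25^(-1) ≡ 25^{29} ≡ 5 mod 31. Verify: 25 × 5 = 125 ≡ 1 mod 31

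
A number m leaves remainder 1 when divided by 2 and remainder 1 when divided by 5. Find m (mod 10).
M = 2 × 5 = 10. M₁ = 5, y₁ ≡ 1 (mod 2). M₂ = 2, y₂ ≡ 3 (mod 5). m = 1×5×1 + 1×2×3 ≡ 1 (mod 10)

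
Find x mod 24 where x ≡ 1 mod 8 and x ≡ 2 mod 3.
M = 8 × 3 = 24. M₁ = 3, y₁ ≡ 3 mod 8. M₂ = 8, y₂ ≡ 2 mod 3. x = 1×3×3 + 2×8×2 ≡ 17 mod 24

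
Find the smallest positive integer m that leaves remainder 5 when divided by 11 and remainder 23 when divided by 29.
M = 11 × 29 = 319. M₁ = 29, y₁ ≡ 8 (mod 11). M₂ = 11, y₂ ≡ 8 (mod 29). m = 5×29×8 + 23×11×8 ≡ 313 (mod 319)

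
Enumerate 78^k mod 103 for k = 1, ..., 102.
78^1, 78^2, ..., 78^{102} mod 103: [78, 7, 31, 49, 11, 34, 77, 32, 24, 18, 65, 23, 43, 58, 95, 97, 47, 61, 20, 15, 37, 2, 53, 14, 62, 98, 22, 68, 51, 64, 48, 36, 27, 46, 86, 13, 87, 91, 94, 19, 40, 30, 74, 4, 3, 28, 21, 93, 44, 33, 102, 25, 96, 72, 54, 92, 69, 26, 71, 79, 85, 38, 80, 60, 45, 8, 6, 56, 42, 83, 88, 66, 101, 50, 89, 41, 5, 81, 35, 52, 39, 55, 67, 76, 57, 17, 90, 16, 12, 9, 84, 63, 73, 29, 99, 100, 75, 82, 10, 59, 70, 1]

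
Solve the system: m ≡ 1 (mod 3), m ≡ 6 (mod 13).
M = 3 × 13 = 39. M₁ = 13, y₁ ≡ 1 (mod 3). M₂ = 3, y₂ ≡ 9 (mod 13). m = 1×13×1 + 6×3×9 ≡ 19 (mod 39)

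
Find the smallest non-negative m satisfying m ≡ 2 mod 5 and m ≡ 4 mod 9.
M = 5 × 9 = 45. M₁ = 9, y₁ ≡ 4 mod 5. M₂ = 5, y₂ ≡ 2 mod 9. m = 2×9×4 + 4×5×2 ≡ 22 mod 45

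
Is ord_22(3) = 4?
Powers of 3 mod 22: 3^1≡3, 3^2≡9, 3^3≡5, 3^4≡15, 3^5≡1. 3^4≡15≢1, so ord ≠ 4. No, the actual order is 5.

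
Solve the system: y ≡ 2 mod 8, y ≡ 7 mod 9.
M = 8 × 9 = 72. M₁ = 9, y₁ ≡ 1 mod 8. M₂ = 8, y₂ ≡ 8 mod 9. y = 2×9×1 + 7×8×8 ≡ 34 mod 72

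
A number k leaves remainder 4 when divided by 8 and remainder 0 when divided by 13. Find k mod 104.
M = 8 × 13 = 104. M₁ = 13, y₁ ≡ 5 mod 8. M₂ = 8, y₂ ≡ 5 mod 13. k = 4×13×5 + 0×8×5 ≡ 52 mod 104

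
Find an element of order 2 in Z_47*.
46 has order 2 mod 47 since 46^{2} ≡ 1 (mod 47) and no smaller power works.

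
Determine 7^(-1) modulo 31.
Since 31 is prime, by Fermat 7^(-1) ≡ 7^{29} ≡ 9 (mod 31). Verify: 7 × 9 = 63 ≡ 1 (mod 31)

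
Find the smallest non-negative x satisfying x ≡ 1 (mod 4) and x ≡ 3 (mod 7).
M = 4 × 7 = 28. M₁ = 7, y₁ ≡ 3 (mod 4). M₂ = 4, y₂ ≡ 2 (mod 7). x = 1×7×3 + 3×4×2 ≡ 17 (mod 28)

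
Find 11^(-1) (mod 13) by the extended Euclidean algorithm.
Extended GCD: 11(6) + 13(-5) = 1. So 11^(-1) ≡ 6 (mod 13). Verify: 11 × 6 = 66 ≡ 1 (mod 13)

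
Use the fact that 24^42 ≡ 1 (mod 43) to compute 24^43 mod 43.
By Fermat: 24^{42} ≡ 1 (mod 43). So 24^{43} = 24^{42} · 24^{1} ≡ 24^{1} ≡ 24 (mod 43)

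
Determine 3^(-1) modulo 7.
Since 7 is prime, by Fermat 3^(-1) ≡ 3^{5} ≡ 5 (mod 7). Verify: 3 × 5 = 15 ≡ 1 (mod 7)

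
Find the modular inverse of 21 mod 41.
Since 41 is prime, by Fermat 21^(-1) ≡ 21^{39} ≡ 2 (mod 41). Verify: 21 × 2 = 42 ≡ 1 (mod 41)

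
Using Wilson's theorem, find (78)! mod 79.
By Wilson's theorem, (78)! ≡ -1 ≡ 78 mod 79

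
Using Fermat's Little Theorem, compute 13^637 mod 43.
By Fermat: 13^{42} ≡ 1 (mod 43). 637 ≡ 7 (mod 42). So 13^{637} ≡ 13^{7} ≡ 36 (mod 43)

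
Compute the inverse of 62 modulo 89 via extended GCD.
Extended GCD: 62(-33) + 89(23) = 1. So 62^(-1) ≡ -33 ≡ 56 mod 89. Verify: 62 × 56 = 3472 ≡ 1 mod 89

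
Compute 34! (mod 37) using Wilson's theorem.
(36)! = (34)! × (35) × (36) ≡ -1 (mod 37). So (34)! ≡ -1 × [(36)(35)]^(-1) ≡ 18 (mod 37)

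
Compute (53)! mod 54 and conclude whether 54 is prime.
(53)! mod 54 = 0. Since 0 ≢ -1 mod 54, 54 is not prime.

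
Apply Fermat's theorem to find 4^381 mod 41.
By Fermat: 4^{40} ≡ 1 mod 41. 381 ≡ 21 mod 40. So 4^{381} ≡ 4^{21} ≡ 4 mod 41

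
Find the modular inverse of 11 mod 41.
Since 41 is prime, by Fermat 11^(-1) ≡ 11^{39} ≡ 15 (mod 41). Verify: 11 × 15 = 165 ≡ 1 (mod 41)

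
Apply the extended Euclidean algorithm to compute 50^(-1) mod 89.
Extended GCD: 50(-16) + 89(9) = 1. So 50^(-1) ≡ -16 ≡ 73 mod 89. Verify: 50 × 73 = 3650 ≡ 1 mod 89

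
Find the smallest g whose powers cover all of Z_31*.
g = 3. Powers: [3, 9, 27, 19, 26, 16, 17, 20, ...] generates all 30 non-zero residues.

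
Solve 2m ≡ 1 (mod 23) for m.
Since 23 is prime, by Fermat 2^(-1) ≡ 2^{21} ≡ 12 (mod 23). Verify: 2 × 12 = 24 ≡ 1 (mod 23)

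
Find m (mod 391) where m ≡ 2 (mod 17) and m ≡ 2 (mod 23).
M = 17 × 23 = 391. M₁ = 23, y₁ ≡ 3 (mod 17). M₂ = 17, y₂ ≡ 19 (mod 23). m = 2×23×3 + 2×17×19 ≡ 2 (mod 391)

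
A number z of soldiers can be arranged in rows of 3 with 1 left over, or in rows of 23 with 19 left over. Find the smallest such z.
M = 3 × 23 = 69. M₁ = 23, y₁ ≡ 2 mod 3. M₂ = 3, y₂ ≡ 8 mod 23. z = 1×23×2 + 19×3×8 ≡ 19 mod 69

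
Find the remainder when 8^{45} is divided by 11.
By Fermat: 8^{10} ≡ 1 mod 11. 45 = 4×10 + 5. So 8^{45} ≡ 8^{5} ≡ 10 mod 11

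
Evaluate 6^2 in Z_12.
6^{2} = 36 ≡ 0 (mod 12)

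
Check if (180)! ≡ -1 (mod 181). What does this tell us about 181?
(180)! mod 181 = 180. Since this equals -1 (mod 181), Wilson confirms 181 is prime.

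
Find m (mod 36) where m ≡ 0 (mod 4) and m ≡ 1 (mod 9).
M = 4 × 9 = 36. M₁ = 9, y₁ ≡ 1 (mod 4). M₂ = 4, y₂ ≡ 7 (mod 9). m = 0×9×1 + 1×4×7 ≡ 28 (mod 36)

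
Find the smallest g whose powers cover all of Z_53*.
g = 2. For each prime q|52: 2^{26}≡52, 2^{4}≡16, none ≡ 1, so ord_53(2) = 52 and 2 is a primitive root.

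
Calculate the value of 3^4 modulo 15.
3^{4} = 81 ≡ 6 (mod 15)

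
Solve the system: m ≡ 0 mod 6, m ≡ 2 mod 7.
M = 6 × 7 = 42. M₁ = 7, y₁ ≡ 1 mod 6. M₂ = 6, y₂ ≡ 6 mod 7. m = 0×7×1 + 2×6×6 ≡ 30 mod 42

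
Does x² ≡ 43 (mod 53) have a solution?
By Euler's criterion: 43^{26} ≡ 1 (mod 53). Since this equals 1, 43 is a QR.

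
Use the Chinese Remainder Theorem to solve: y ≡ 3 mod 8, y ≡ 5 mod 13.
M = 8 × 13 = 104. M₁ = 13, y₁ ≡ 5 mod 8. M₂ = 8, y₂ ≡ 5 mod 13. y = 3×13×5 + 5×8×5 ≡ 83 mod 104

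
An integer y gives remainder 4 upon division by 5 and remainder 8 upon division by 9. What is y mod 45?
M = 5 × 9 = 45. M₁ = 9, y₁ ≡ 4 mod 5. M₂ = 5, y₂ ≡ 2 mod 9. y = 4×9×4 + 8×5×2 ≡ 44 mod 45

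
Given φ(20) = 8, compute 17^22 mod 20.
By Euler: 17^{8} ≡ 1 (mod 20) since gcd(17, 20) = 1. 22 = 2×8 + 6. So 17^{22} ≡ 17^{6} ≡ 9 (mod 20)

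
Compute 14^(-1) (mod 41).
Since 41 is prime, by Fermat 14^(-1) ≡ 14^{39} ≡ 3 (mod 41). Verify: 14 × 3 = 42 ≡ 1 (mod 41)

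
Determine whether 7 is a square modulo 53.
By Euler's criterion: 7^{26} ≡ 1 mod 53. Since this equals 1, 7 is a QR.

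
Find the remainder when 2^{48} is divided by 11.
By Fermat: 2^{10} ≡ 1 mod 11. 48 = 4×10 + 8. So 2^{48} ≡ 2^{8} ≡ 3 mod 11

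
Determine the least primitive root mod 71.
g = 7. Powers: [7, 49, 59, 58, 51, 2, 14, 27, 47, 45, ...] generates all 70 non-zero residues.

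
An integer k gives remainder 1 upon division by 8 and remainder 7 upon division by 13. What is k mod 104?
M = 8 × 13 = 104. M₁ = 13, y₁ ≡ 5 mod 8. M₂ = 8, y₂ ≡ 5 mod 13. k = 1×13×5 + 7×8×5 ≡ 33 mod 104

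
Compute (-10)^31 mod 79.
By repeated squaring mod 79: (-10)^{1}≡69, (-10)^{2}≡21, (-10)^{4}≡46, (-10)^{8}≡62, (-10)^{16}≡52. Then (-10)^{31} = (-10)^{16+8+4+2+1} ≡ 52 × 62 × 46 × 21 × 69 ≡ 14 mod 79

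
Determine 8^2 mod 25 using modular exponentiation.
8^{2} = 64 ≡ 14 (mod 25)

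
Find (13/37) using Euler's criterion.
(13/37) = 13^{18} mod 37 = -1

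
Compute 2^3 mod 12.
2^{3} = 8 ≡ 8 (mod 12)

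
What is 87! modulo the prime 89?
(88)! = (87)! × (88) ≡ -1 (mod 89). So (87)! ≡ -1 × (88)^(-1) ≡ (-1)×(-1) = 1 (mod 89)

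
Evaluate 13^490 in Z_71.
Using Fermat: 13^{70} ≡ 1 mod 71. 490 ≡ 0 mod 70. So 13^{490} ≡ 13^{0} ≡ 1 mod 71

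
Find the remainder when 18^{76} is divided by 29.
By Fermat: 18^{28} ≡ 1 mod 29. 76 = 2×28 + 20. So 18^{76} ≡ 18^{20} ≡ 20 mod 29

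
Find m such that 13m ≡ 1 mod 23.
Since 23 is prime, by Fermat 13^(-1) ≡ 13^{21} ≡ 16 mod 23. Verify: 13 × 16 = 208 ≡ 1 mod 23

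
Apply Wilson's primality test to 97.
(96)! mod 97 = 96. Since 96 ≡ -1 (mod 97), 97 is prime.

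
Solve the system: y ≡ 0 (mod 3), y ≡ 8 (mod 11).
M = 3 × 11 = 33. M₁ = 11, y₁ ≡ 2 (mod 3). M₂ = 3, y₂ ≡ 4 (mod 11). y = 0×11×2 + 8×3×4 ≡ 30 (mod 33)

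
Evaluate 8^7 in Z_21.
By repeated squaring mod 21: 8^{1}≡8, 8^{2}≡1, 8^{4}≡1. Then 8^{7} = 8^{4+2+1} ≡ 1 × 1 × 8 ≡ 8 mod 21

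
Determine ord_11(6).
Powers of 6 mod 11: 6^1≡6, 6^2≡3, 6^3≡7, 6^4≡9, 6^5≡10, 6^6≡5, 6^7≡8, 6^8≡4, 6^9≡2, 6^10≡1. ord_11(6) = 10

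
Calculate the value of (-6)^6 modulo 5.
Using Fermat: (-6)^{4} ≡ 1 mod 5. 6 ≡ 2 mod 4. So (-6)^{6} ≡ (-6)^{2} ≡ 1 mod 5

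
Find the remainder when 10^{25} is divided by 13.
By Fermat: 10^{12} ≡ 1 mod 13. 25 = 2×12 + 1. So 10^{25} ≡ 10^{1} ≡ 10 mod 13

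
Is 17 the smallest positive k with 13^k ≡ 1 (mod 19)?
Powers of 13 mod 19: 13^1≡13, 13^2≡17, 13^3≡12, 13^4≡4, 13^5≡14, 13^6≡11, 13^7≡10, 13^8≡16, 13^9≡18, 13^10≡6, 13^11≡2, 13^12≡7, 13^13≡15, 13^14≡5, 13^15≡8, 13^16≡9, 13^17≡3, 13^18≡1. 13^17≡3≢1, so ord ≠ 17. No, the actual order is 18.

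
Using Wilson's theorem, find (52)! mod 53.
By Wilson's theorem, (52)! ≡ -1 ≡ 52 mod 53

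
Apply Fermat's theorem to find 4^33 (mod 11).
By Fermat: 4^{10} ≡ 1 (mod 11). 33 = 3×10 + 3. So 4^{33} ≡ 4^{3} ≡ 9 (mod 11)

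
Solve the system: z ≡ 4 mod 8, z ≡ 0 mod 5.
M = 8 × 5 = 40. M₁ = 5, y₁ ≡ 5 mod 8. M₂ = 8, y₂ ≡ 2 mod 5. z = 4×5×5 + 0×8×2 ≡ 20 mod 40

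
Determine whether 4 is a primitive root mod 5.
4^{2} ≡ 1 (mod 5) and 2 < 4, so ord_5(4) = 2 ≠ 4 and 4 is not a primitive root.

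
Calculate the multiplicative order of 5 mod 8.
Powers of 5 mod 8: 5^1≡5, 5^2≡1. Order = 2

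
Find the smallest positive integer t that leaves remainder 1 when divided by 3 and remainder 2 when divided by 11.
M = 3 × 11 = 33. M₁ = 11, y₁ ≡ 2 mod 3. M₂ = 3, y₂ ≡ 4 mod 11. t = 1×11×2 + 2×3×4 ≡ 13 mod 33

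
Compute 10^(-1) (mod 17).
Since 17 is prime, by Fermat 10^(-1) ≡ 10^{15} ≡ 12 (mod 17). Verify: 10 × 12 = 120 ≡ 1 (mod 17)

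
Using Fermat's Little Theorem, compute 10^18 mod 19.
By Fermat's Little Theorem, 10^{18} ≡ 1 (mod 19) since 19 is prime and gcd(10, 19) = 1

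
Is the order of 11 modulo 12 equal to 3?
Powers of 11 mod 12: 11^1≡11, 11^2≡1. Already 11^2≡1, so the order is 2 < 3. No, the actual order is 2.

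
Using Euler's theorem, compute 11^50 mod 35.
By Euler: 11^{24} ≡ 1 (mod 35) since gcd(11, 35) = 1. 50 = 2×24 + 2. So 11^{50} ≡ 11^{2} ≡ 16 (mod 35)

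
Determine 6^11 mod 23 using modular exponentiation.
By repeated squaring (mod 23): 6^{1}≡6, 6^{2}≡13, 6^{4}≡8, 6^{8}≡18. Then 6^{11} = 6^{8+2+1} ≡ 18 × 13 × 6 ≡ 1 (mod 23)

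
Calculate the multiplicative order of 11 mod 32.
Powers of 11 mod 32: 11^1≡11, 11^2≡25, 11^3≡19, 11^4≡17, 11^5≡27, 11^6≡9, 11^7≡3, 11^8≡1. ord_32(11) = 8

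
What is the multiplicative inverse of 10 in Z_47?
Since 47 is prime, by Fermat 10^(-1) ≡ 10^{45} ≡ 33 mod 47. Verify: 10 × 33 = 330 ≡ 1 mod 47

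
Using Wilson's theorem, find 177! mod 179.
(178)! = (177)! × (178) ≡ -1 mod 179. So (177)! ≡ -1 × (178)^(-1) ≡ (-1)×(-1) = 1 mod 179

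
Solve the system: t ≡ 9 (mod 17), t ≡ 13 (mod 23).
M = 17 × 23 = 391. M₁ = 23, y₁ ≡ 3 (mod 17). M₂ = 17, y₂ ≡ 19 (mod 23). t = 9×23×3 + 13×17×19 ≡ 128 (mod 391)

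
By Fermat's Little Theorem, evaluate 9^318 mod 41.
By Fermat: 9^{40} ≡ 1 mod 41. 318 ≡ 38 mod 40. So 9^{318} ≡ 9^{38} ≡ 40 mod 41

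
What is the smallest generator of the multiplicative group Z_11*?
g = 2. Powers: [2, 4, 8, 5, 10, 9, 7, 3, ...] generates all 10 non-zero residues.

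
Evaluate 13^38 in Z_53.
By repeated squaring mod 53: 13^{1}≡13, 13^{2}≡10, 13^{4}≡47, 13^{8}≡36, 13^{16}≡24, 13^{32}≡46. Then 13^{38} = 13^{32+4+2} ≡ 46 × 47 × 10 ≡ 49 mod 53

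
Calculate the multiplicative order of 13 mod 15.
Powers of 13 mod 15: 13^1≡13, 13^2≡4, 13^3≡7, 13^4≡1. Order = 4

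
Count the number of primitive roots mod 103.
There are φ(103-1) = φ(102) = 32 primitive roots modulo 103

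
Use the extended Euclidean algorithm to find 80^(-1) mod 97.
Extended GCD: 80(-40) + 97(33) = 1. So 80^(-1) ≡ -40 ≡ 57 (mod 97). Verify: 80 × 57 = 4560 ≡ 1 (mod 97)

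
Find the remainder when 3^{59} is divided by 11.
By Fermat: 3^{10} ≡ 1 mod 11. 59 = 5×10 + 9. So 3^{59} ≡ 3^{9} ≡ 4 mod 11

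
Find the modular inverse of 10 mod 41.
Since 41 is prime, by Fermat 10^(-1) ≡ 10^{39} ≡ 37 mod 41. Verify: 10 × 37 = 370 ≡ 1 mod 41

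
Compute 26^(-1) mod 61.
Since 61 is prime, by Fermat 26^(-1) ≡ 26^{59} ≡ 54 mod 61. Verify: 26 × 54 = 1404 ≡ 1 mod 61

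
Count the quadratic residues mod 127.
Exactly half the non-zero residues mod a prime are QRs: (127-1)/2 = 63.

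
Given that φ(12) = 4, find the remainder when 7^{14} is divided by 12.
By Euler: 7^{4} ≡ 1 mod 12 since gcd(7, 12) = 1. 14 = 3×4 + 2. So 7^{14} ≡ 7^{2} ≡ 1 mod 12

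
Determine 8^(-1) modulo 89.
Since 89 is prime, by Fermat 8^(-1) ≡ 8^{87} ≡ 78 mod 89. Verify: 8 × 78 = 624 ≡ 1 mod 89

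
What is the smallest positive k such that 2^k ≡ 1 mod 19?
Powers of 2 mod 19: 2^1≡2, 2^2≡4, 2^3≡8, 2^4≡16, 2^5≡13, 2^6≡7, 2^7≡14, 2^8≡9, 2^9≡18, 2^10≡17, 2^11≡15, 2^12≡11, 2^13≡3, 2^14≡6, 2^15≡12, 2^16≡5, 2^17≡10, 2^18≡1. ord_19(2) = 18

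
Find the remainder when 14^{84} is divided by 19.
By Fermat: 14^{18} ≡ 1 (mod 19). 84 = 4×18 + 12. So 14^{84} ≡ 14^{12} ≡ 11 (mod 19)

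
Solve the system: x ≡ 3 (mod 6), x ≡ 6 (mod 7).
M = 6 × 7 = 42. M₁ = 7, y₁ ≡ 1 (mod 6). M₂ = 6, y₂ ≡ 6 (mod 7). x = 3×7×1 + 6×6×6 ≡ 27 (mod 42)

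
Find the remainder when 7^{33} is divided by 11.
By Fermat: 7^{10} ≡ 1 (mod 11). 33 = 3×10 + 3. So 7^{33} ≡ 7^{3} ≡ 2 (mod 11)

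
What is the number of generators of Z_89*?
Number of primitive roots mod 89 = φ(p-1) = φ(88) = 40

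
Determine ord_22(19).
Powers of 19 mod 22: 19^1≡19, 19^2≡9, 19^3≡17, 19^4≡15, 19^5≡21, 19^6≡3, 19^7≡13, 19^8≡5, 19^9≡7, 19^10≡1. Order = 10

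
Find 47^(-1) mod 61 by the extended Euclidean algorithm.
Extended GCD: 47(13) + 61(-10) = 1. So 47^(-1) ≡ 13 mod 61. Verify: 47 × 13 = 611 ≡ 1 mod 61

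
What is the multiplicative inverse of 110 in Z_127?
Since 127 is prime, by Fermat 110^(-1) ≡ 110^{125} ≡ 112 (mod 127). Verify: 110 × 112 = 12320 ≡ 1 (mod 127)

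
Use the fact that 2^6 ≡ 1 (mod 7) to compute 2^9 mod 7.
By Fermat: 2^{6} ≡ 1 (mod 7). So 2^{9} = 2^{6} · 2^{3} ≡ 2^{3} ≡ 1 (mod 7)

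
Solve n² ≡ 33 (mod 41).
The square roots of 33 mod 41 are 19 and 22. Verify: 19² = 361 ≡ 33 (mod 41)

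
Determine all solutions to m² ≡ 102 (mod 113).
The square roots of 102 mod 113 are 21 and 92. Verify: 21² = 441 ≡ 102 (mod 113)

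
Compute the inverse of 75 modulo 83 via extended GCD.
Extended GCD: 75(31) + 83(-28) = 1. So 75^(-1) ≡ 31 mod 83. Verify: 75 × 31 = 2325 ≡ 1 mod 83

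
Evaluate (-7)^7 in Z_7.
By repeated squaring (mod 7): (-7)^{1}≡0, (-7)^{2}≡0, (-7)^{4}≡0. Then (-7)^{7} = (-7)^{4+2+1} ≡ 0 × 0 × 0 ≡ 0 (mod 7)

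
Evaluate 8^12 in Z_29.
By repeated squaring mod 29: 8^{1}≡8, 8^{2}≡6, 8^{4}≡7, 8^{8}≡20. Then 8^{12} = 8^{8+4} ≡ 20 × 7 ≡ 24 mod 29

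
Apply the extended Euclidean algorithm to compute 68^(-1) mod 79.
Extended GCD: 68(-36) + 79(31) = 1. So 68^(-1) ≡ -36 ≡ 43 mod 79. Verify: 68 × 43 = 2924 ≡ 1 mod 79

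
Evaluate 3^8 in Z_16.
By repeated squaring (mod 16): 3^{1}≡3, 3^{2}≡9, 3^{4}≡1, 3^{8}≡1. So 3^{8} ≡ 1 (mod 16)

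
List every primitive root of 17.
There are φ(16) = 8 primitive roots mod 17: {3, 5, 6, 7, 10, 11, 12, 14}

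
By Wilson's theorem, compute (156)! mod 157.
By Wilson's theorem, (156)! ≡ -1 ≡ 156 mod 157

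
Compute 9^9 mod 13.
By repeated squaring mod 13: 9^{1}≡9, 9^{2}≡3, 9^{4}≡9, 9^{8}≡3. Then 9^{9} = 9^{8+1} ≡ 3 × 9 ≡ 1 mod 13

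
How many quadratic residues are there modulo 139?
For prime 139, there are (p-1)/2 = (139-1)/2 = 69 quadratic residues (excluding 0).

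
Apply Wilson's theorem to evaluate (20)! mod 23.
(22)! = (20)! × (21) × (22) ≡ -1 mod 23. So (20)! ≡ -1 × [(22)(21)]^(-1) ≡ 11 mod 23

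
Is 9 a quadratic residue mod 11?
By Euler's criterion: 9^{5} ≡ 1 (mod 11). Since this equals 1, 9 is a QR.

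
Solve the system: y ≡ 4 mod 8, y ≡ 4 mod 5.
M = 8 × 5 = 40. M₁ = 5, y₁ ≡ 5 mod 8. M₂ = 8, y₂ ≡ 2 mod 5. y = 4×5×5 + 4×8×2 ≡ 4 mod 40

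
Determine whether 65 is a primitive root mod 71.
ord_71(65) divides 70. For each prime q|70: 65^{35}≡70, 65^{14}≡5, 65^{10}≡20, none ≡ 1. So 65 has order 70 and is a primitive root mod 71.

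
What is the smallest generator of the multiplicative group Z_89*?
g = 3. Powers: [3, 9, 27, 81, 65, 17, ...] generates all 88 non-zero residues.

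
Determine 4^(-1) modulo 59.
Since 59 is prime, by Fermat 4^(-1) ≡ 4^{57} ≡ 15 mod 59. Verify: 4 × 15 = 60 ≡ 1 mod 59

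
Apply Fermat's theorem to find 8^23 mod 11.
By Fermat: 8^{10} ≡ 1 mod 11. 23 = 2×10 + 3. So 8^{23} ≡ 8^{3} ≡ 6 mod 11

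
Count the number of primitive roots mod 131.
Number of primitive roots mod 131 = φ(p-1) = φ(130) = 48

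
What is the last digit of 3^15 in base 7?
Using Fermat: 3^{6} ≡ 1 (mod 7). 15 ≡ 3 (mod 6). So 3^{15} ≡ 3^{3} ≡ 6 (mod 7)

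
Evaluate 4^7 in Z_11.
By repeated squaring (mod 11): 4^{1}≡4, 4^{2}≡5, 4^{4}≡3. Then 4^{7} = 4^{4+2+1} ≡ 3 × 5 × 4 ≡ 5 (mod 11)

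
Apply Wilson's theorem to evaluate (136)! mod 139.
(138)! = (136)! × (137) × (138) ≡ -1 (mod 139). So (136)! ≡ -1 × [(138)(137)]^(-1) ≡ 69 (mod 139)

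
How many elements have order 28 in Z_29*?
A prime p has φ(p-1) primitive roots; here φ(28) = 12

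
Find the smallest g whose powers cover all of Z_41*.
g = 6. For each prime q|40: 6^{20}≡40, 6^{8}≡10, none ≡ 1, so ord_41(6) = 40 and 6 is a primitive root.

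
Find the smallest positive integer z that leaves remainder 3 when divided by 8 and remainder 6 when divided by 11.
M = 8 × 11 = 88. M₁ = 11, y₁ ≡ 3 (mod 8). M₂ = 8, y₂ ≡ 7 (mod 11). z = 3×11×3 + 6×8×7 ≡ 83 (mod 88)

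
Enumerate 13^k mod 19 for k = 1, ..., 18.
13^1, 13^2, ..., 13^{18} mod 19: [13, 17, 12, 4, 14, 11, 10, 16, 18, 6, 2, 7, 15, 5, 8, 9, 3, 1]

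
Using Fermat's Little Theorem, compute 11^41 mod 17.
By Fermat: 11^{16} ≡ 1 mod 17. 41 = 2×16 + 9. So 11^{41} ≡ 11^{9} ≡ 6 mod 17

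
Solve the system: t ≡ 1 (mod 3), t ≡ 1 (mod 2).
M = 3 × 2 = 6. M₁ = 2, y₁ ≡ 2 (mod 3). M₂ = 3, y₂ ≡ 1 (mod 2). t = 1×2×2 + 1×3×1 ≡ 1 (mod 6)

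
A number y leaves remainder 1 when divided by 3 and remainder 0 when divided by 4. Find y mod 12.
M = 3 × 4 = 12. M₁ = 4, y₁ ≡ 1 mod 3. M₂ = 3, y₂ ≡ 3 mod 4. y = 1×4×1 + 0×3×3 ≡ 4 mod 12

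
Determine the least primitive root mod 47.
g = 5. Powers: [5, 25, 31, 14, 23, 21, 11, 8, ...] generates all 46 non-zero residues.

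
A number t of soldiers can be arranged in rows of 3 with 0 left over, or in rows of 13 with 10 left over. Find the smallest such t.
M = 3 × 13 = 39. M₁ = 13, y₁ ≡ 1 (mod 3). M₂ = 3, y₂ ≡ 9 (mod 13). t = 0×13×1 + 10×3×9 ≡ 36 (mod 39)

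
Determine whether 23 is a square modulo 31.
By Euler's criterion: 23^{15} ≡ 30 (mod 31). Since this equals -1 (≡ 30), 23 is not a QR.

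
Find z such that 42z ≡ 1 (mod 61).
Since 61 is prime, by Fermat 42^(-1) ≡ 42^{59} ≡ 16 (mod 61). Verify: 42 × 16 = 672 ≡ 1 (mod 61)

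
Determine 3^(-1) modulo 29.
Since 29 is prime, by Fermat 3^(-1) ≡ 3^{27} ≡ 10 (mod 29). Verify: 3 × 10 = 30 ≡ 1 (mod 29)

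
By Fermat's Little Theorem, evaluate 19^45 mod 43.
By Fermat: 19^{42} ≡ 1 mod 43. So 19^{45} = 19^{42} · 19^{3} ≡ 19^{3} ≡ 22 mod 43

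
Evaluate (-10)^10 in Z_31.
By repeated squaring (mod 31): (-10)^{1}≡21, (-10)^{2}≡7, (-10)^{4}≡18, (-10)^{8}≡14. Then (-10)^{10} = (-10)^{8+2} ≡ 14 × 7 ≡ 5 (mod 31)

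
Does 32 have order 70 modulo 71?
32^{7} ≡ 1 (mod 71) and 7 < 70, so ord_71(32) = 7 ≠ 70 and 32 is not a primitive root.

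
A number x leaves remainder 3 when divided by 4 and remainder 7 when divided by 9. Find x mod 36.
M = 4 × 9 = 36. M₁ = 9, y₁ ≡ 1 mod 4. M₂ = 4, y₂ ≡ 7 mod 9. x = 3×9×1 + 7×4×7 ≡ 7 mod 36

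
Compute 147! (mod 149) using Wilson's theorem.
(148)! = (147)! × (148) ≡ -1 (mod 149). So (147)! ≡ -1 × (148)^(-1) ≡ (-1)×(-1) = 1 (mod 149)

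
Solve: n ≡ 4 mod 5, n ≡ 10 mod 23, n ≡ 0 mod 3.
M = 5 × 23 × 3 = 345. M₁ = 69, y₁ ≡ 4 mod 5. M₂ = 15, y₂ ≡ 20 mod 23. M₃ = 115, y₃ ≡ 1 mod 3. n = 4×69×4 + 10×15×20 + 0×115×1 ≡ 309 mod 345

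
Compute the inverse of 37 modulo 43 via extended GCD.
Extended GCD: 37(7) + 43(-6) = 1. So 37^(-1) ≡ 7 (mod 43). Verify: 37 × 7 = 259 ≡ 1 (mod 43)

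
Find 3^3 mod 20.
3^{3} = 27 ≡ 7 mod 20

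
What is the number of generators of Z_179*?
A prime p has φ(p-1) primitive roots; here φ(178) = 88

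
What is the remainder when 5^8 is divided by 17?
By repeated squaring (mod 17): 5^{1}≡5, 5^{2}≡8, 5^{4}≡13, 5^{8}≡16. So 5^{8} ≡ 16 (mod 17)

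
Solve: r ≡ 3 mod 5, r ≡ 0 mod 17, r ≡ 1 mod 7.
M = 5 × 17 × 7 = 595. M₁ = 119, y₁ ≡ 4 mod 5. M₂ = 35, y₂ ≡ 1 mod 17. M₃ = 85, y₃ ≡ 1 mod 7. r = 3×119×4 + 0×35×1 + 1×85×1 ≡ 323 mod 595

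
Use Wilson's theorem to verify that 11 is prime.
(10)! mod 11 = 10. Since this equals -1 (mod 11), Wilson confirms 11 is prime.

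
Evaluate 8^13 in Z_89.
By repeated squaring mod 89: 8^{1}≡8, 8^{2}≡64, 8^{4}≡2, 8^{8}≡4. Then 8^{13} = 8^{8+4+1} ≡ 4 × 2 × 8 ≡ 64 mod 89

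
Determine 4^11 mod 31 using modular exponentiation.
By repeated squaring (mod 31): 4^{1}≡4, 4^{2}≡16, 4^{4}≡8, 4^{8}≡2. Then 4^{11} = 4^{8+2+1} ≡ 2 × 16 × 4 ≡ 4 (mod 31)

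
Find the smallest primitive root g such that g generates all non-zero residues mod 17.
g = 3. Powers: [3, 9, 10, 13, 5, 15, 11, 16, ...] generates all 16 non-zero residues.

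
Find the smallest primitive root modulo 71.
g = 7. Powers: [7, 49, 59, 58, 51, 2, 14, 27, 47, 45, ...] generates all 70 non-zero residues.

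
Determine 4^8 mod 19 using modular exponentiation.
By repeated squaring mod 19: 4^{1}≡4, 4^{2}≡16, 4^{4}≡9, 4^{8}≡5. So 4^{8} ≡ 5 mod 19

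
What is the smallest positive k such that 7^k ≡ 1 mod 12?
Powers of 7 mod 12: 7^1≡7, 7^2≡1. So the order of 7 is 2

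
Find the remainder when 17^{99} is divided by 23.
By Fermat: 17^{22} ≡ 1 mod 23. 99 = 4×22 + 11. So 17^{99} ≡ 17^{11} ≡ 22 mod 23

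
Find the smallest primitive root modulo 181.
g = 2. For each prime q|180: 2^{90}≡180, 2^{60}≡48, 2^{36}≡59, none ≡ 1, so ord_181(2) = 180 and 2 is a primitive root.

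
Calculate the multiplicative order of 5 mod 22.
Powers of 5 mod 22: 5^1≡5, 5^2≡3, 5^3≡15, 5^4≡9, 5^5≡1. ord_22(5) = 5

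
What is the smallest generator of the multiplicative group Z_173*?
g = 2. For each prime q|172: 2^{86}≡172, 2^{4}≡16, none ≡ 1, so ord_173(2) = 172 and 2 is a primitive root.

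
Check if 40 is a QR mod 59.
By Euler's criterion: 40^{29} ≡ 58 mod 59. Since this equals -1 (≡ 58), 40 is not a QR.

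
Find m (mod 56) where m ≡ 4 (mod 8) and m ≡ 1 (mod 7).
M = 8 × 7 = 56. M₁ = 7, y₁ ≡ 7 (mod 8). M₂ = 8, y₂ ≡ 1 (mod 7). m = 4×7×7 + 1×8×1 ≡ 36 (mod 56)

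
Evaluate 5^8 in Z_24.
By repeated squaring (mod 24): 5^{1}≡5, 5^{2}≡1, 5^{4}≡1, 5^{8}≡1. So 5^{8} ≡ 1 (mod 24)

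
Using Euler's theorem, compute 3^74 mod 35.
By Euler: 3^{24} ≡ 1 (mod 35) since gcd(3, 35) = 1. 74 = 3×24 + 2. So 3^{74} ≡ 3^{2} ≡ 9 (mod 35)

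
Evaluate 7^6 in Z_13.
By repeated squaring mod 13: 7^{1}≡7, 7^{2}≡10, 7^{4}≡9. Then 7^{6} = 7^{4+2} ≡ 9 × 10 ≡ 12 mod 13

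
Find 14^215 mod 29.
Using Fermat: 14^{28} ≡ 1 mod 29. 215 ≡ 19 mod 28. So 14^{215} ≡ 14^{19} ≡ 10 mod 29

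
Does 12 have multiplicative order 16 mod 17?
Powers of 12 mod 17: 12^1≡12, 12^2≡8, 12^3≡11, 12^4≡13, 12^5≡3, 12^6≡2, 12^7≡7, 12^8≡16, 12^9≡5, 12^10≡9, 12^11≡6, 12^12≡4, 12^13≡14, 12^14≡15, 12^15≡10, 12^16≡1. First k with 12^k≡1 is k=16. Yes, ord_17(12) = 16.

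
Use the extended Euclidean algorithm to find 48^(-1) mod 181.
Extended GCD: 48(-49) + 181(13) = 1. So 48^(-1) ≡ -49 ≡ 132 (mod 181). Verify: 48 × 132 = 6336 ≡ 1 (mod 181)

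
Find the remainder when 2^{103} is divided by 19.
By Fermat: 2^{18} ≡ 1 mod 19. 103 = 5×18 + 13. So 2^{103} ≡ 2^{13} ≡ 3 mod 19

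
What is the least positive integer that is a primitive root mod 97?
g = 5. Powers: [5, 25, 28, 43, 21, 8, 40, ...] generates all 96 non-zero residues.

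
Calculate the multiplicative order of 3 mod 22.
Powers of 3 mod 22: 3^1≡3, 3^2≡9, 3^3≡5, 3^4≡15, 3^5≡1. ord_22(3) = 5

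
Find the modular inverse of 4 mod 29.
Since 29 is prime, by Fermat 4^(-1) ≡ 4^{27} ≡ 22 mod 29. Verify: 4 × 22 = 88 ≡ 1 mod 29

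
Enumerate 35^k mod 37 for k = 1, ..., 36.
35^1, 35^2, ..., 35^{36} mod 37: [35, 4, 29, 16, 5, 27, 20, 34, 6, 25, 24, 26, 22, 30, 14, 9, 19, 36, 2, 33, 8, 21, 32, 10, 17, 3, 31, 12, 13, 11, 15, 7, 23, 28, 18, 1]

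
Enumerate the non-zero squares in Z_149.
QRs mod 149: {1, 4, 5, 6, 7, 9, 16, 17, 19, 20, 22, 24, 25, 26, 28, 29, 30, 31, 33, 35, 36, 37, 39, 42, 45, 46, 47, 49, 53, 54, 61, 63, 64, 67, 68, 69, 73, 76, 80, 81, 82, 85, 86, 88, 95, 96, 100, 102, 103, 104, 107, 110, 112, 113, 114, 116, 118, 119, 120, 121, 123, 124, 125, 127, 129, 130, 132, 133, 140, 142, 143, 144, 145, 148}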